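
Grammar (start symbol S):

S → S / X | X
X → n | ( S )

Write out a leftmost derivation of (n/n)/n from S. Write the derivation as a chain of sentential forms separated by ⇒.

S ⇒ S/X   [S → S / X]
S/X ⇒ X/X   [S → X]
X/X ⇒ (S)/X   [X → ( S )]
(S)/X ⇒ (S/X)/X   [S → S / X]
(S/X)/X ⇒ (X/X)/X   [S → X]
(X/X)/X ⇒ (n/X)/X   [X → n]
(n/X)/X ⇒ (n/n)/X   [X → n]
(n/n)/X ⇒ (n/n)/n   [X → n]

S ⇒ S/X ⇒ X/X ⇒ (S)/X ⇒ (S/X)/X ⇒ (X/X)/X ⇒ (n/X)/X ⇒ (n/n)/X ⇒ (n/n)/n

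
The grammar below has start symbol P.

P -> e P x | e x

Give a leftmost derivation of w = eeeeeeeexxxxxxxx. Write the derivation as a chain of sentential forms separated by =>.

P => ePx => eePxx => eeePxxx => eeeePxxxx => eeeeePxxxxx => eeeeeePxxxxxx => eeeeeeePxxxxxxx => eeeeeeeexxxxxxxx

P => ePx   [P -> e P x]
ePx => eePxx   [P -> e P x]
eePxx => eeePxxx   [P -> e P x]
eeePxxx => eeeePxxxx   [P -> e P x]
eeeePxxxx => eeeeePxxxxx   [P -> e P x]
eeeeePxxxxx => eeeeeePxxxxxx   [P -> e P x]
eeeeeePxxxxxx => eeeeeeePxxxxxxx   [P -> e P x]
eeeeeeePxxxxxxx => eeeeeeeexxxxxxxx   [P -> e x]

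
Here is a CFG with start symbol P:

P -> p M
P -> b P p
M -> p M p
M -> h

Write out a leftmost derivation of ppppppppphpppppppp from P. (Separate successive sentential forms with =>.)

P=>pM=>ppMp=>pppMpp=>ppppMppp=>pppppMpppp=>ppppppMppppp=>pppppppMpppppp=>ppppppppMppppppp=>pppppppppMpppppppp=>ppppppppphpppppppp

P => pM   [P -> p M]
pM => ppMp   [M -> p M p]
ppMp => pppMpp   [M -> p M p]
pppMpp => ppppMppp   [M -> p M p]
ppppMppp => pppppMpppp   [M -> p M p]
pppppMpppp => ppppppMppppp   [M -> p M p]
ppppppMppppp => pppppppMpppppp   [M -> p M p]
pppppppMpppppp => ppppppppMppppppp   [M -> p M p]
ppppppppMppppppp => pppppppppMpppppppp   [M -> p M p]
pppppppppMpppppppp => ppppppppphpppppppp   [M -> h]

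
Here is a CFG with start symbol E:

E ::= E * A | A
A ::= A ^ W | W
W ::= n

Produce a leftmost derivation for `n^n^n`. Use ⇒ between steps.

E⇒A⇒A^W⇒A^W^W⇒W^W^W⇒n^W^W⇒n^n^W⇒n^n^n

E ⇒ A   [E ::= A]
A ⇒ A^W   [A ::= A ^ W]
A^W ⇒ A^W^W   [A ::= A ^ W]
A^W^W ⇒ W^W^W   [A ::= W]
W^W^W ⇒ n^W^W   [W ::= n]
n^W^W ⇒ n^n^W   [W ::= n]
n^n^W ⇒ n^n^n   [W ::= n]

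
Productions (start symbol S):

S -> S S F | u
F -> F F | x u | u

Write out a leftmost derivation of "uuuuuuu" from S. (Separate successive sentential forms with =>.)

S => SSF => SSFSF => SSFSFSF => uSFSFSF => uuFSFSF => uuuSFSF => uuuuFSF => uuuuuSF => uuuuuuF => uuuuuuu

S => SSF   [S -> S S F]
SSF => SSFSF   [S -> S S F]
SSFSF => SSFSFSF   [S -> S S F]
SSFSFSF => uSFSFSF   [S -> u]
uSFSFSF => uuFSFSF   [S -> u]
uuFSFSF => uuuSFSF   [F -> u]
uuuSFSF => uuuuFSF   [S -> u]
uuuuFSF => uuuuuSF   [F -> u]
uuuuuSF => uuuuuuF   [S -> u]
uuuuuuF => uuuuuuu   [F -> u]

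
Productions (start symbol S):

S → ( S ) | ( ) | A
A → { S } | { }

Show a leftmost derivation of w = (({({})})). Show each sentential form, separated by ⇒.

S ⇒ (S)   [S → ( S )]
(S) ⇒ ((S))   [S → ( S )]
((S)) ⇒ ((A))   [S → A]
((A)) ⇒ (({S}))   [A → { S }]
(({S})) ⇒ (({(S)}))   [S → ( S )]
(({(S)})) ⇒ (({(A)}))   [S → A]
(({(A)})) ⇒ (({({})}))   [A → { }]

S ⇒ (S) ⇒ ((S)) ⇒ ((A)) ⇒ (({S})) ⇒ (({(S)})) ⇒ (({(A)})) ⇒ (({({})}))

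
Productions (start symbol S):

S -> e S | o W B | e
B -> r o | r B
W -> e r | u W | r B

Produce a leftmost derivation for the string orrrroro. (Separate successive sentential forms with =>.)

S => oWB => orBB => orrBB => orrrBB => orrrroB => orrrroro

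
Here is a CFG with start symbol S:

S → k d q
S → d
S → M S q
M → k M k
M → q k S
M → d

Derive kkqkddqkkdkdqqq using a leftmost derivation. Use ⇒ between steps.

S ⇒ MSq   [S → M S q]
MSq ⇒ kMkSq   [M → k M k]
kMkSq ⇒ kkMkkSq   [M → k M k]
kkMkkSq ⇒ kkqkSkkSq   [M → q k S]
kkqkSkkSq ⇒ kkqkMSqkkSq   [S → M S q]
kkqkMSqkkSq ⇒ kkqkdSqkkSq   [M → d]
kkqkdSqkkSq ⇒ kkqkddqkkSq   [S → d]
kkqkddqkkSq ⇒ kkqkddqkkMSqq   [S → M S q]
kkqkddqkkMSqq ⇒ kkqkddqkkdSqq   [M → d]
kkqkddqkkdSqq ⇒ kkqkddqkkdkdqqq   [S → k d q]

S⇒MSq⇒kMkSq⇒kkMkkSq⇒kkqkSkkSq⇒kkqkMSqkkSq⇒kkqkdSqkkSq⇒kkqkddqkkSq⇒kkqkddqkkMSqq⇒kkqkddqkkdSqq⇒kkqkddqkkdkdqqq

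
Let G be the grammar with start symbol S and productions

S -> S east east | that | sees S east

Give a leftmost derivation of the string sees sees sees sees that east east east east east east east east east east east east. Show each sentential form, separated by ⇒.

S ⇒ sees S east   [S -> sees S east]
sees S east ⇒ sees S east east east   [S -> S east east]
sees S east east east ⇒ sees S east east east east east   [S -> S east east]
sees S east east east east east ⇒ sees sees S east east east east east east   [S -> sees S east]
sees sees S east east east east east east ⇒ sees sees sees S east east east east east east east   [S -> sees S east]
sees sees sees S east east east east east east east ⇒ sees sees sees S east east east east east east east east east   [S -> S east east]
sees sees sees S east east east east east east east east east ⇒ sees sees sees sees S east east east east east east east east east east   [S -> sees S east]
sees sees sees sees S east east east east east east east east east east ⇒ sees sees sees sees S east east east east east east east east east east east east   [S -> S east east]
sees sees sees sees S east east east east east east east east east east east east ⇒ sees sees sees sees that east east east east east east east east east east east east   [S -> that]

S ⇒ sees S east ⇒ sees S east east east ⇒ sees S east east east east east ⇒ sees sees S east east east east east east ⇒ sees sees sees S east east east east east east east ⇒ sees sees sees S east east east east east east east east east ⇒ sees sees sees sees S east east east east east east east east east east ⇒ sees sees sees sees S east east east east east east east east east east east east ⇒ sees sees sees sees that east east east east east east east east east east east east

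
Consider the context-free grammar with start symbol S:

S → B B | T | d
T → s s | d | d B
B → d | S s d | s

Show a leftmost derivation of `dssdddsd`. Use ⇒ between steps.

S ⇒ BB   [S → B B]
BB ⇒ SsdB   [B → S s d]
SsdB ⇒ BBsdB   [S → B B]
BBsdB ⇒ dBsdB   [B → d]
dBsdB ⇒ dssdB   [B → s]
dssdB ⇒ dssdSsd   [B → S s d]
dssdSsd ⇒ dssdTsd   [S → T]
dssdTsd ⇒ dssddBsd   [T → d B]
dssddBsd ⇒ dssdddsd   [B → d]

S⇒BB⇒SsdB⇒BBsdB⇒dBsdB⇒dssdB⇒dssdSsd⇒dssdTsd⇒dssddBsd⇒dssdddsd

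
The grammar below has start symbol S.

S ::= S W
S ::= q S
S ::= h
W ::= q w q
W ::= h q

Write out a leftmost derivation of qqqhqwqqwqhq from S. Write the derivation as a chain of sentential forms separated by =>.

S => qS   [S ::= q S]
qS => qqS   [S ::= q S]
qqS => qqSW   [S ::= S W]
qqSW => qqqSW   [S ::= q S]
qqqSW => qqqSWW   [S ::= S W]
qqqSWW => qqqSWWW   [S ::= S W]
qqqSWWW => qqqhWWW   [S ::= h]
qqqhWWW => qqqhqwqWW   [W ::= q w q]
qqqhqwqWW => qqqhqwqqwqW   [W ::= q w q]
qqqhqwqqwqW => qqqhqwqqwqhq   [W ::= h q]

S => qS => qqS => qqSW => qqqSW => qqqSWW => qqqSWWW => qqqhWWW => qqqhqwqWW => qqqhqwqqwqW => qqqhqwqqwqhq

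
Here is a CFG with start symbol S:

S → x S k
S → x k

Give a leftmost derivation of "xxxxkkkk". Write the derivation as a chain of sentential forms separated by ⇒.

S ⇒ xSk ⇒ xxSkk ⇒ xxxSkkk ⇒ xxxxkkkk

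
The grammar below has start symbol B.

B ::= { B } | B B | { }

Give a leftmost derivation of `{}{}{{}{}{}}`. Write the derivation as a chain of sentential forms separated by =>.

B => BB => BBB => {}BB => {}{}B => {}{}{B} => {}{}{BB} => {}{}{BBB} => {}{}{{}BB} => {}{}{{}{}B} => {}{}{{}{}{}}

B => BB   [B ::= B B]
BB => BBB   [B ::= B B]
BBB => {}BB   [B ::= { }]
{}BB => {}{}B   [B ::= { }]
{}{}B => {}{}{B}   [B ::= { B }]
{}{}{B} => {}{}{BB}   [B ::= B B]
{}{}{BB} => {}{}{BBB}   [B ::= B B]
{}{}{BBB} => {}{}{{}BB}   [B ::= { }]
{}{}{{}BB} => {}{}{{}{}B}   [B ::= { }]
{}{}{{}{}B} => {}{}{{}{}{}}   [B ::= { }]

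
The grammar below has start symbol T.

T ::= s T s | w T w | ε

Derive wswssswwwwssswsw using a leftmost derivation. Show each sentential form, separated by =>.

T => wTw   [T ::= w T w]
wTw => wsTsw   [T ::= s T s]
wsTsw => wswTwsw   [T ::= w T w]
wswTwsw => wswsTswsw   [T ::= s T s]
wswsTswsw => wswssTsswsw   [T ::= s T s]
wswssTsswsw => wswsssTssswsw   [T ::= s T s]
wswsssTssswsw => wswssswTwssswsw   [T ::= w T w]
wswssswTwssswsw => wswssswwTwwssswsw   [T ::= w T w]
wswssswwTwwssswsw => wswssswwwwssswsw   [T ::= ε]

T => wTw => wsTsw => wswTwsw => wswsTswsw => wswssTsswsw => wswsssTssswsw => wswssswTwssswsw => wswssswwTwwssswsw => wswssswwwwssswsw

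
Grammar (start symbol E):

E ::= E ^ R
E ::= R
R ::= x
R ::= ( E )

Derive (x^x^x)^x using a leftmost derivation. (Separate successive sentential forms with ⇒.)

E ⇒ E^R   [E ::= E ^ R]
E^R ⇒ R^R   [E ::= R]
R^R ⇒ (E)^R   [R ::= ( E )]
(E)^R ⇒ (E^R)^R   [E ::= E ^ R]
(E^R)^R ⇒ (E^R^R)^R   [E ::= E ^ R]
(E^R^R)^R ⇒ (R^R^R)^R   [E ::= R]
(R^R^R)^R ⇒ (x^R^R)^R   [R ::= x]
(x^R^R)^R ⇒ (x^x^R)^R   [R ::= x]
(x^x^R)^R ⇒ (x^x^x)^R   [R ::= x]
(x^x^x)^R ⇒ (x^x^x)^x   [R ::= x]

E ⇒ E^R ⇒ R^R ⇒ (E)^R ⇒ (E^R)^R ⇒ (E^R^R)^R ⇒ (R^R^R)^R ⇒ (x^R^R)^R ⇒ (x^x^R)^R ⇒ (x^x^x)^R ⇒ (x^x^x)^x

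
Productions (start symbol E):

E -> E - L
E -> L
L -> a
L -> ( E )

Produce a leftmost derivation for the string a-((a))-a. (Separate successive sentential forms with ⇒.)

E ⇒ E-L ⇒ E-L-L ⇒ L-L-L ⇒ a-L-L ⇒ a-(E)-L ⇒ a-(L)-L ⇒ a-((E))-L ⇒ a-((L))-L ⇒ a-((a))-L ⇒ a-((a))-a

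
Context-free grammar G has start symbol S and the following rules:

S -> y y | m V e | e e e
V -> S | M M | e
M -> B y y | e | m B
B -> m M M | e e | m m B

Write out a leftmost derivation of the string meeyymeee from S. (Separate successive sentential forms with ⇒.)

S ⇒ mVe ⇒ mMMe ⇒ mByyMe ⇒ meeyyMe ⇒ meeyymBe ⇒ meeyymeee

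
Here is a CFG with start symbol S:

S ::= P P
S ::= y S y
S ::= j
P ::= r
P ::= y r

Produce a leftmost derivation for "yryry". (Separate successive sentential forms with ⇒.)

S ⇒ ySy ⇒ yPPy ⇒ yrPy ⇒ yryry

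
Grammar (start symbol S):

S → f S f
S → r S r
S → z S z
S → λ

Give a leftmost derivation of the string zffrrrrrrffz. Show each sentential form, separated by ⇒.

S⇒zSz⇒zfSfz⇒zffSffz⇒zffrSrffz⇒zffrrSrrffz⇒zffrrrSrrrffz⇒zffrrrrrrffz

S ⇒ zSz   [S → z S z]
zSz ⇒ zfSfz   [S → f S f]
zfSfz ⇒ zffSffz   [S → f S f]
zffSffz ⇒ zffrSrffz   [S → r S r]
zffrSrffz ⇒ zffrrSrrffz   [S → r S r]
zffrrSrrffz ⇒ zffrrrSrrrffz   [S → r S r]
zffrrrSrrrffz ⇒ zffrrrrrrffz   [S → λ]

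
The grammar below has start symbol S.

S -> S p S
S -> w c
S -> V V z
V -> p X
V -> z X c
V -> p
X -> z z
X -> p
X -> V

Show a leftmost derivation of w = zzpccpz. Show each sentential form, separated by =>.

S => VVz => zXcVz => zVcVz => zzXccVz => zzpccVz => zzpccpz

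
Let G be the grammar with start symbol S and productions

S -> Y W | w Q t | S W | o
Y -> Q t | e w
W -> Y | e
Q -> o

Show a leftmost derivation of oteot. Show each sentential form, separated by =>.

S => SW   [S -> S W]
SW => YWW   [S -> Y W]
YWW => QtWW   [Y -> Q t]
QtWW => otWW   [Q -> o]
otWW => oteW   [W -> e]
oteW => oteY   [W -> Y]
oteY => oteQt   [Y -> Q t]
oteQt => oteot   [Q -> o]

S => SW => YWW => QtWW => otWW => oteW => oteY => oteQt => oteot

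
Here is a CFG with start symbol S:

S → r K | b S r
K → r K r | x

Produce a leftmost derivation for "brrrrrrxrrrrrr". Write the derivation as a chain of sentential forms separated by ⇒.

S ⇒ bSr   [S → b S r]
bSr ⇒ brKr   [S → r K]
brKr ⇒ brrKrr   [K → r K r]
brrKrr ⇒ brrrKrrr   [K → r K r]
brrrKrrr ⇒ brrrrKrrrr   [K → r K r]
brrrrKrrrr ⇒ brrrrrKrrrrr   [K → r K r]
brrrrrKrrrrr ⇒ brrrrrrKrrrrrr   [K → r K r]
brrrrrrKrrrrrr ⇒ brrrrrrxrrrrrr   [K → x]

S ⇒ bSr ⇒ brKr ⇒ brrKrr ⇒ brrrKrrr ⇒ brrrrKrrrr ⇒ brrrrrKrrrrr ⇒ brrrrrrKrrrrrr ⇒ brrrrrrxrrrrrr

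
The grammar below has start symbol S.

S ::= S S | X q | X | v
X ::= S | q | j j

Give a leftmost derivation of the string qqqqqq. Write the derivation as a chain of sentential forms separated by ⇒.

S ⇒ Xq ⇒ Sq ⇒ SSq ⇒ XqSq ⇒ SqSq ⇒ XqqSq ⇒ qqqSq ⇒ qqqXqq ⇒ qqqqqq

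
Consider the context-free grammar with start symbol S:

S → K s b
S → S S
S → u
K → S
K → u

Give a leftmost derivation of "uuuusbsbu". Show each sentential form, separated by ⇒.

S ⇒ SS ⇒ KsbS ⇒ SsbS ⇒ SSsbS ⇒ SSSsbS ⇒ uSSsbS ⇒ uSSSsbS ⇒ uuSSsbS ⇒ uuuSsbS ⇒ uuuKsbsbS ⇒ uuuusbsbS ⇒ uuuusbsbu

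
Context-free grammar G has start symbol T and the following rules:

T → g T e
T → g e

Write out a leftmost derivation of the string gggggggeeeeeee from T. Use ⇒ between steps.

T ⇒ gTe ⇒ ggTee ⇒ gggTeee ⇒ ggggTeeee ⇒ gggggTeeeee ⇒ ggggggTeeeeee ⇒ gggggggeeeeeee

T ⇒ gTe   [T → g T e]
gTe ⇒ ggTee   [T → g T e]
ggTee ⇒ gggTeee   [T → g T e]
gggTeee ⇒ ggggTeeee   [T → g T e]
ggggTeeee ⇒ gggggTeeeee   [T → g T e]
gggggTeeeee ⇒ ggggggTeeeeee   [T → g T e]
ggggggTeeeeee ⇒ gggggggeeeeeee   [T → g e]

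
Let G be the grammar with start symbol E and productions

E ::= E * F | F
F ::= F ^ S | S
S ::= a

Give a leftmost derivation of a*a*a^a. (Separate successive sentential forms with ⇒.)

E ⇒ E*F ⇒ E*F*F ⇒ F*F*F ⇒ S*F*F ⇒ a*F*F ⇒ a*S*F ⇒ a*a*F ⇒ a*a*F^S ⇒ a*a*S^S ⇒ a*a*a^S ⇒ a*a*a^a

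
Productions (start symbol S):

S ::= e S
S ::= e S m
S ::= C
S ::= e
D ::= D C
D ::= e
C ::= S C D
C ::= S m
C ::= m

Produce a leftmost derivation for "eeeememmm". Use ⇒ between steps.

S⇒C⇒Sm⇒eSm⇒eeSm⇒eeeSmm⇒eeeCmm⇒eeeSCDmm⇒eeeeCDmm⇒eeeemDmm⇒eeeemDCmm⇒eeeemeCmm⇒eeeememmm

S ⇒ C   [S ::= C]
C ⇒ Sm   [C ::= S m]
Sm ⇒ eSm   [S ::= e S]
eSm ⇒ eeSm   [S ::= e S]
eeSm ⇒ eeeSmm   [S ::= e S m]
eeeSmm ⇒ eeeCmm   [S ::= C]
eeeCmm ⇒ eeeSCDmm   [C ::= S C D]
eeeSCDmm ⇒ eeeeCDmm   [S ::= e]
eeeeCDmm ⇒ eeeemDmm   [C ::= m]
eeeemDmm ⇒ eeeemDCmm   [D ::= D C]
eeeemDCmm ⇒ eeeemeCmm   [D ::= e]
eeeemeCmm ⇒ eeeememmm   [C ::= m]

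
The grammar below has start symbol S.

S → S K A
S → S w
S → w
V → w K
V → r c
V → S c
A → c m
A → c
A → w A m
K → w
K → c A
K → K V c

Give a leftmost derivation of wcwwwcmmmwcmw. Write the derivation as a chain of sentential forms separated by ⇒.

S⇒Sw⇒SKAw⇒wKAw⇒wcAAw⇒wcwAmAw⇒wcwwAmmAw⇒wcwwwAmmmAw⇒wcwwwcmmmAw⇒wcwwwcmmmwAmw⇒wcwwwcmmmwcmw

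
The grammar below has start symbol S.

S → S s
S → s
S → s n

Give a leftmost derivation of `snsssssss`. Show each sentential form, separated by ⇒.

S ⇒ Ss ⇒ Sss ⇒ Ssss ⇒ Sssss ⇒ Ssssss ⇒ Sssssss ⇒ Ssssssss ⇒ snsssssss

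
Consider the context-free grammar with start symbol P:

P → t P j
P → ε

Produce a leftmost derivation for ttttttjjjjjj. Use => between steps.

P => tPj   [P → t P j]
tPj => ttPjj   [P → t P j]
ttPjj => tttPjjj   [P → t P j]
tttPjjj => ttttPjjjj   [P → t P j]
ttttPjjjj => tttttPjjjjj   [P → t P j]
tttttPjjjjj => ttttttPjjjjjj   [P → t P j]
ttttttPjjjjjj => ttttttjjjjjj   [P → ε]

P=>tPj=>ttPjj=>tttPjjj=>ttttPjjjj=>tttttPjjjjj=>ttttttPjjjjjj=>ttttttjjjjjj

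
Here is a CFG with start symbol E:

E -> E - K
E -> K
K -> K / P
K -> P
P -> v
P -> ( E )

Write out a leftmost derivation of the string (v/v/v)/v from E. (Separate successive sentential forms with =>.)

E => K   [E -> K]
K => K/P   [K -> K / P]
K/P => P/P   [K -> P]
P/P => (E)/P   [P -> ( E )]
(E)/P => (K)/P   [E -> K]
(K)/P => (K/P)/P   [K -> K / P]
(K/P)/P => (K/P/P)/P   [K -> K / P]
(K/P/P)/P => (P/P/P)/P   [K -> P]
(P/P/P)/P => (v/P/P)/P   [P -> v]
(v/P/P)/P => (v/v/P)/P   [P -> v]
(v/v/P)/P => (v/v/v)/P   [P -> v]
(v/v/v)/P => (v/v/v)/v   [P -> v]

E => K => K/P => P/P => (E)/P => (K)/P => (K/P)/P => (K/P/P)/P => (P/P/P)/P => (v/P/P)/P => (v/v/P)/P => (v/v/v)/P => (v/v/v)/v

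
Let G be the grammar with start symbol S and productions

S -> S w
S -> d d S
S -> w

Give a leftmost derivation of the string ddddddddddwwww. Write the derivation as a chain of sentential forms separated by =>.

S => ddS => ddddS => ddddddS => ddddddddS => ddddddddSw => ddddddddSww => ddddddddSwww => ddddddddddSwww => ddddddddddwwww

S => ddS   [S -> d d S]
ddS => ddddS   [S -> d d S]
ddddS => ddddddS   [S -> d d S]
ddddddS => ddddddddS   [S -> d d S]
ddddddddS => ddddddddSw   [S -> S w]
ddddddddSw => ddddddddSww   [S -> S w]
ddddddddSww => ddddddddSwww   [S -> S w]
ddddddddSwww => ddddddddddSwww   [S -> d d S]
ddddddddddSwww => ddddddddddwwww   [S -> w]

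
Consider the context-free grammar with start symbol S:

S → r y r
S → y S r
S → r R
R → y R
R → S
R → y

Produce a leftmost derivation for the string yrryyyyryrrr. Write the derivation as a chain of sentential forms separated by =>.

S => ySr   [S → y S r]
ySr => yrRr   [S → r R]
yrRr => yrSr   [R → S]
yrSr => yrrRr   [S → r R]
yrrRr => yrryRr   [R → y R]
yrryRr => yrryyRr   [R → y R]
yrryyRr => yrryySr   [R → S]
yrryySr => yrryyySrr   [S → y S r]
yrryyySrr => yrryyyySrrr   [S → y S r]
yrryyyySrrr => yrryyyyrRrrr   [S → r R]
yrryyyyrRrrr => yrryyyyryrrr   [R → y]

S => ySr => yrRr => yrSr => yrrRr => yrryRr => yrryyRr => yrryySr => yrryyySrr => yrryyyySrrr => yrryyyyrRrrr => yrryyyyryrrr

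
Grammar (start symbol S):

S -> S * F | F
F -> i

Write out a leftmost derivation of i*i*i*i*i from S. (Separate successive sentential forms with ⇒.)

S ⇒ S*F ⇒ S*F*F ⇒ S*F*F*F ⇒ S*F*F*F*F ⇒ F*F*F*F*F ⇒ i*F*F*F*F ⇒ i*i*F*F*F ⇒ i*i*i*F*F ⇒ i*i*i*i*F ⇒ i*i*i*i*i

S ⇒ S*F   [S -> S * F]
S*F ⇒ S*F*F   [S -> S * F]
S*F*F ⇒ S*F*F*F   [S -> S * F]
S*F*F*F ⇒ S*F*F*F*F   [S -> S * F]
S*F*F*F*F ⇒ F*F*F*F*F   [S -> F]
F*F*F*F*F ⇒ i*F*F*F*F   [F -> i]
i*F*F*F*F ⇒ i*i*F*F*F   [F -> i]
i*i*F*F*F ⇒ i*i*i*F*F   [F -> i]
i*i*i*F*F ⇒ i*i*i*i*F   [F -> i]
i*i*i*i*F ⇒ i*i*i*i*i   [F -> i]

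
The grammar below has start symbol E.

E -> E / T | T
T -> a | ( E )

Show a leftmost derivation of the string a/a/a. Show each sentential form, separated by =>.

E => E/T => E/T/T => T/T/T => a/T/T => a/a/T => a/a/a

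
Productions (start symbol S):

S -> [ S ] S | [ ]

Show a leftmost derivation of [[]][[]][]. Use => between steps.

S => [S]S => [[]]S => [[]][S]S => [[]][[]]S => [[]][[]][]

S => [S]S   [S -> [ S ] S]
[S]S => [[]]S   [S -> [ ]]
[[]]S => [[]][S]S   [S -> [ S ] S]
[[]][S]S => [[]][[]]S   [S -> [ ]]
[[]][[]]S => [[]][[]][]   [S -> [ ]]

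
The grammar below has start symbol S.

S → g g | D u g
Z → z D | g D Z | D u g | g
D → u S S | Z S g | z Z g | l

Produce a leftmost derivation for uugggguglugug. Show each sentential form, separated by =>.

S => Dug => uSSug => uDugSug => uuSSugSug => uuggSugSug => uuggggugSug => uuggggugDugug => uugggguglugug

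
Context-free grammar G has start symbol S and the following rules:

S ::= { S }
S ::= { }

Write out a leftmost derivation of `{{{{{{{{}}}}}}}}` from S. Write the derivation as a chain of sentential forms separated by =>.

S=>{S}=>{{S}}=>{{{S}}}=>{{{{S}}}}=>{{{{{S}}}}}=>{{{{{{S}}}}}}=>{{{{{{{S}}}}}}}=>{{{{{{{{}}}}}}}}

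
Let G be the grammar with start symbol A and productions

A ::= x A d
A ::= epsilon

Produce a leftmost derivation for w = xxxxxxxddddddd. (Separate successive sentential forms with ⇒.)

A⇒xAd⇒xxAdd⇒xxxAddd⇒xxxxAdddd⇒xxxxxAddddd⇒xxxxxxAdddddd⇒xxxxxxxAddddddd⇒xxxxxxxddddddd

A ⇒ xAd   [A ::= x A d]
xAd ⇒ xxAdd   [A ::= x A d]
xxAdd ⇒ xxxAddd   [A ::= x A d]
xxxAddd ⇒ xxxxAdddd   [A ::= x A d]
xxxxAdddd ⇒ xxxxxAddddd   [A ::= x A d]
xxxxxAddddd ⇒ xxxxxxAdddddd   [A ::= x A d]
xxxxxxAdddddd ⇒ xxxxxxxAddddddd   [A ::= x A d]
xxxxxxxAddddddd ⇒ xxxxxxxddddddd   [A ::= epsilon]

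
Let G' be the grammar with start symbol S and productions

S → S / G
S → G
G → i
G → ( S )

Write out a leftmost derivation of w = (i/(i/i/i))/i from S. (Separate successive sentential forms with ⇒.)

S ⇒ S/G ⇒ G/G ⇒ (S)/G ⇒ (S/G)/G ⇒ (G/G)/G ⇒ (i/G)/G ⇒ (i/(S))/G ⇒ (i/(S/G))/G ⇒ (i/(S/G/G))/G ⇒ (i/(G/G/G))/G ⇒ (i/(i/G/G))/G ⇒ (i/(i/i/G))/G ⇒ (i/(i/i/i))/G ⇒ (i/(i/i/i))/i

S ⇒ S/G   [S → S / G]
S/G ⇒ G/G   [S → G]
G/G ⇒ (S)/G   [G → ( S )]
(S)/G ⇒ (S/G)/G   [S → S / G]
(S/G)/G ⇒ (G/G)/G   [S → G]
(G/G)/G ⇒ (i/G)/G   [G → i]
(i/G)/G ⇒ (i/(S))/G   [G → ( S )]
(i/(S))/G ⇒ (i/(S/G))/G   [S → S / G]
(i/(S/G))/G ⇒ (i/(S/G/G))/G   [S → S / G]
(i/(S/G/G))/G ⇒ (i/(G/G/G))/G   [S → G]
(i/(G/G/G))/G ⇒ (i/(i/G/G))/G   [G → i]
(i/(i/G/G))/G ⇒ (i/(i/i/G))/G   [G → i]
(i/(i/i/G))/G ⇒ (i/(i/i/i))/G   [G → i]
(i/(i/i/i))/G ⇒ (i/(i/i/i))/i   [G → i]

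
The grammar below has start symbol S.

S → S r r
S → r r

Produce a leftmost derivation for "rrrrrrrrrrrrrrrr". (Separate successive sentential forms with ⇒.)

S ⇒ Srr ⇒ Srrrr ⇒ Srrrrrr ⇒ Srrrrrrrr ⇒ Srrrrrrrrrr ⇒ Srrrrrrrrrrrr ⇒ Srrrrrrrrrrrrrr ⇒ rrrrrrrrrrrrrrrr

S ⇒ Srr   [S → S r r]
Srr ⇒ Srrrr   [S → S r r]
Srrrr ⇒ Srrrrrr   [S → S r r]
Srrrrrr ⇒ Srrrrrrrr   [S → S r r]
Srrrrrrrr ⇒ Srrrrrrrrrr   [S → S r r]
Srrrrrrrrrr ⇒ Srrrrrrrrrrrr   [S → S r r]
Srrrrrrrrrrrr ⇒ Srrrrrrrrrrrrrr   [S → S r r]
Srrrrrrrrrrrrrr ⇒ rrrrrrrrrrrrrrrr   [S → r r]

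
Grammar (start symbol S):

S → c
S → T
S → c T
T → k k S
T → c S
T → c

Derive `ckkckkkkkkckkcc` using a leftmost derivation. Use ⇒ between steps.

S ⇒ cT ⇒ ckkS ⇒ ckkcT ⇒ ckkckkS ⇒ ckkckkT ⇒ ckkckkkkS ⇒ ckkckkkkT ⇒ ckkckkkkkkS ⇒ ckkckkkkkkcT ⇒ ckkckkkkkkckkS ⇒ ckkckkkkkkckkcT ⇒ ckkckkkkkkckkcc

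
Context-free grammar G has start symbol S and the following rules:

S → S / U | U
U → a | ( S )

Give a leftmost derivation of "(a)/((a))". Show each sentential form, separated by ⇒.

S ⇒ S/U   [S → S / U]
S/U ⇒ U/U   [S → U]
U/U ⇒ (S)/U   [U → ( S )]
(S)/U ⇒ (U)/U   [S → U]
(U)/U ⇒ (a)/U   [U → a]
(a)/U ⇒ (a)/(S)   [U → ( S )]
(a)/(S) ⇒ (a)/(U)   [S → U]
(a)/(U) ⇒ (a)/((S))   [U → ( S )]
(a)/((S)) ⇒ (a)/((U))   [S → U]
(a)/((U)) ⇒ (a)/((a))   [U → a]

S ⇒ S/U ⇒ U/U ⇒ (S)/U ⇒ (U)/U ⇒ (a)/U ⇒ (a)/(S) ⇒ (a)/(U) ⇒ (a)/((S)) ⇒ (a)/((U)) ⇒ (a)/((a))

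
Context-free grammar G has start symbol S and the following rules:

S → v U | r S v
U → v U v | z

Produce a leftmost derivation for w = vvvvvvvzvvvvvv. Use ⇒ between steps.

S ⇒ vU   [S → v U]
vU ⇒ vvUv   [U → v U v]
vvUv ⇒ vvvUvv   [U → v U v]
vvvUvv ⇒ vvvvUvvv   [U → v U v]
vvvvUvvv ⇒ vvvvvUvvvv   [U → v U v]
vvvvvUvvvv ⇒ vvvvvvUvvvvv   [U → v U v]
vvvvvvUvvvvv ⇒ vvvvvvvUvvvvvv   [U → v U v]
vvvvvvvUvvvvvv ⇒ vvvvvvvzvvvvvv   [U → z]

S⇒vU⇒vvUv⇒vvvUvv⇒vvvvUvvv⇒vvvvvUvvvv⇒vvvvvvUvvvvv⇒vvvvvvvUvvvvvv⇒vvvvvvvzvvvvvv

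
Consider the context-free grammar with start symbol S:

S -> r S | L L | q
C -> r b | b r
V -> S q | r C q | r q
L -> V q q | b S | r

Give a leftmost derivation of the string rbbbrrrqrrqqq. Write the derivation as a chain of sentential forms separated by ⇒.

S⇒LL⇒rL⇒rbS⇒rbLL⇒rbbSL⇒rbbLLL⇒rbbbSLL⇒rbbbrSLL⇒rbbbrrSLL⇒rbbbrrrSLL⇒rbbbrrrqLL⇒rbbbrrrqrL⇒rbbbrrrqrVqq⇒rbbbrrrqrrqqq

S ⇒ LL   [S -> L L]
LL ⇒ rL   [L -> r]
rL ⇒ rbS   [L -> b S]
rbS ⇒ rbLL   [S -> L L]
rbLL ⇒ rbbSL   [L -> b S]
rbbSL ⇒ rbbLLL   [S -> L L]
rbbLLL ⇒ rbbbSLL   [L -> b S]
rbbbSLL ⇒ rbbbrSLL   [S -> r S]
rbbbrSLL ⇒ rbbbrrSLL   [S -> r S]
rbbbrrSLL ⇒ rbbbrrrSLL   [S -> r S]
rbbbrrrSLL ⇒ rbbbrrrqLL   [S -> q]
rbbbrrrqLL ⇒ rbbbrrrqrL   [L -> r]
rbbbrrrqrL ⇒ rbbbrrrqrVqq   [L -> V q q]
rbbbrrrqrVqq ⇒ rbbbrrrqrrqqq   [V -> r q]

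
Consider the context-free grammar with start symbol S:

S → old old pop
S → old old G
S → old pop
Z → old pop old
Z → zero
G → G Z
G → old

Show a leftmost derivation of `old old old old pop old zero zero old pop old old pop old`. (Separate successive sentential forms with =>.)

S => old old G   [S → old old G]
old old G => old old G Z   [G → G Z]
old old G Z => old old G Z Z   [G → G Z]
old old G Z Z => old old G Z Z Z   [G → G Z]
old old G Z Z Z => old old G Z Z Z Z   [G → G Z]
old old G Z Z Z Z => old old G Z Z Z Z Z   [G → G Z]
old old G Z Z Z Z Z => old old old Z Z Z Z Z   [G → old]
old old old Z Z Z Z Z => old old old old pop old Z Z Z Z   [Z → old pop old]
old old old old pop old Z Z Z Z => old old old old pop old zero Z Z Z   [Z → zero]
old old old old pop old zero Z Z Z => old old old old pop old zero zero Z Z   [Z → zero]
old old old old pop old zero zero Z Z => old old old old pop old zero zero old pop old Z   [Z → old pop old]
old old old old pop old zero zero old pop old Z => old old old old pop old zero zero old pop old old pop old   [Z → old pop old]

S => old old G => old old G Z => old old G Z Z => old old G Z Z Z => old old G Z Z Z Z => old old G Z Z Z Z Z => old old old Z Z Z Z Z => old old old old pop old Z Z Z Z => old old old old pop old zero Z Z Z => old old old old pop old zero zero Z Z => old old old old pop old zero zero old pop old Z => old old old old pop old zero zero old pop old old pop old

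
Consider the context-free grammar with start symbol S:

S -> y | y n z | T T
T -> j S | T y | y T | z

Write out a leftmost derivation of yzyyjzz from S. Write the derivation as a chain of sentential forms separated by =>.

S => TT => TyT => TyyT => yTyyT => yzyyT => yzyyjS => yzyyjTT => yzyyjzT => yzyyjzz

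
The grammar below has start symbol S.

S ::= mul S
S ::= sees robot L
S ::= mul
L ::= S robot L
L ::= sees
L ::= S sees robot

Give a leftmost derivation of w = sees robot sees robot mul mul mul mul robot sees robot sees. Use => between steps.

S => sees robot L => sees robot S robot L => sees robot sees robot L robot L => sees robot sees robot S robot L robot L => sees robot sees robot mul S robot L robot L => sees robot sees robot mul mul S robot L robot L => sees robot sees robot mul mul mul S robot L robot L => sees robot sees robot mul mul mul mul robot L robot L => sees robot sees robot mul mul mul mul robot sees robot L => sees robot sees robot mul mul mul mul robot sees robot sees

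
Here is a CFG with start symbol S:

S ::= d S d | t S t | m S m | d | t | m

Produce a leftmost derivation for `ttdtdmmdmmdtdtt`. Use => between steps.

S => tSt => ttStt => ttdSdtt => ttdtStdtt => ttdtdSdtdtt => ttdtdmSmdtdtt => ttdtdmmSmmdtdtt => ttdtdmmdmmdtdtt

S => tSt   [S ::= t S t]
tSt => ttStt   [S ::= t S t]
ttStt => ttdSdtt   [S ::= d S d]
ttdSdtt => ttdtStdtt   [S ::= t S t]
ttdtStdtt => ttdtdSdtdtt   [S ::= d S d]
ttdtdSdtdtt => ttdtdmSmdtdtt   [S ::= m S m]
ttdtdmSmdtdtt => ttdtdmmSmmdtdtt   [S ::= m S m]
ttdtdmmSmmdtdtt => ttdtdmmdmmdtdtt   [S ::= d]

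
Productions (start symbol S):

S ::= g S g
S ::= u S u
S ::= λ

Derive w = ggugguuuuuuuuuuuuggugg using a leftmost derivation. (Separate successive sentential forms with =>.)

S=>gSg=>ggSgg=>gguSugg=>ggugSgugg=>gguggSggugg=>ggugguSuggugg=>ggugguuSuuggugg=>ggugguuuSuuuggugg=>ggugguuuuSuuuuggugg=>ggugguuuuuSuuuuuggugg=>ggugguuuuuuSuuuuuuggugg=>ggugguuuuuuuuuuuuggugg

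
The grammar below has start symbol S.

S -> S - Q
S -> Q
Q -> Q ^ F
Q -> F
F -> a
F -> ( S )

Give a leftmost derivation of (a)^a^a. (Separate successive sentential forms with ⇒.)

S⇒Q⇒Q^F⇒Q^F^F⇒F^F^F⇒(S)^F^F⇒(Q)^F^F⇒(F)^F^F⇒(a)^F^F⇒(a)^a^F⇒(a)^a^a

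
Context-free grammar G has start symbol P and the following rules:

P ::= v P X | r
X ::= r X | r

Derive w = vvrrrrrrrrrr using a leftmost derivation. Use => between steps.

P => vPX => vvPXX => vvrXX => vvrrXX => vvrrrXX => vvrrrrX => vvrrrrrX => vvrrrrrrX => vvrrrrrrrX => vvrrrrrrrrX => vvrrrrrrrrrX => vvrrrrrrrrrr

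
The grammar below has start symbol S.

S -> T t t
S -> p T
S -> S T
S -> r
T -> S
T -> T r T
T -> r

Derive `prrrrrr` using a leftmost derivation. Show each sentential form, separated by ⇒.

S⇒ST⇒pTT⇒pTrTT⇒pTrTrTT⇒prrTrTT⇒prrSrTT⇒prrrrTT⇒prrrrrT⇒prrrrrr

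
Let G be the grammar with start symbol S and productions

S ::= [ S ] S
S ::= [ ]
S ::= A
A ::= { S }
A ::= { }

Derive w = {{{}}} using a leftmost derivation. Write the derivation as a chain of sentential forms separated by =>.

S => A => {S} => {A} => {{S}} => {{A}} => {{{}}}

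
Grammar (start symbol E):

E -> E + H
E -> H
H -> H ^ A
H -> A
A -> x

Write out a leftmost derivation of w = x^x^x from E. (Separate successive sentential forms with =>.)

E => H   [E -> H]
H => H^A   [H -> H ^ A]
H^A => H^A^A   [H -> H ^ A]
H^A^A => A^A^A   [H -> A]
A^A^A => x^A^A   [A -> x]
x^A^A => x^x^A   [A -> x]
x^x^A => x^x^x   [A -> x]

E => H => H^A => H^A^A => A^A^A => x^A^A => x^x^A => x^x^x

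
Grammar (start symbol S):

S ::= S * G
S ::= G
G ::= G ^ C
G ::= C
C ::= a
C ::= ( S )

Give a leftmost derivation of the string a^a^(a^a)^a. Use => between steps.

S=>G=>G^C=>G^C^C=>G^C^C^C=>C^C^C^C=>a^C^C^C=>a^a^C^C=>a^a^(S)^C=>a^a^(G)^C=>a^a^(G^C)^C=>a^a^(C^C)^C=>a^a^(a^C)^C=>a^a^(a^a)^C=>a^a^(a^a)^a

S => G   [S ::= G]
G => G^C   [G ::= G ^ C]
G^C => G^C^C   [G ::= G ^ C]
G^C^C => G^C^C^C   [G ::= G ^ C]
G^C^C^C => C^C^C^C   [G ::= C]
C^C^C^C => a^C^C^C   [C ::= a]
a^C^C^C => a^a^C^C   [C ::= a]
a^a^C^C => a^a^(S)^C   [C ::= ( S )]
a^a^(S)^C => a^a^(G)^C   [S ::= G]
a^a^(G)^C => a^a^(G^C)^C   [G ::= G ^ C]
a^a^(G^C)^C => a^a^(C^C)^C   [G ::= C]
a^a^(C^C)^C => a^a^(a^C)^C   [C ::= a]
a^a^(a^C)^C => a^a^(a^a)^C   [C ::= a]
a^a^(a^a)^C => a^a^(a^a)^a   [C ::= a]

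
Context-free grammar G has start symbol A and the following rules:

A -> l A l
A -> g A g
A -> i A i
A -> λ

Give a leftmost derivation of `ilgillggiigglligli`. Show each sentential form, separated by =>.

A=>iAi=>ilAli=>ilgAgli=>ilgiAigli=>ilgilAligli=>ilgillAlligli=>ilgillgAglligli=>ilgillggAgglligli=>ilgillggiAigglligli=>ilgillggiigglligli

A => iAi   [A -> i A i]
iAi => ilAli   [A -> l A l]
ilAli => ilgAgli   [A -> g A g]
ilgAgli => ilgiAigli   [A -> i A i]
ilgiAigli => ilgilAligli   [A -> l A l]
ilgilAligli => ilgillAlligli   [A -> l A l]
ilgillAlligli => ilgillgAglligli   [A -> g A g]
ilgillgAglligli => ilgillggAgglligli   [A -> g A g]
ilgillggAgglligli => ilgillggiAigglligli   [A -> i A i]
ilgillggiAigglligli => ilgillggiigglligli   [A -> λ]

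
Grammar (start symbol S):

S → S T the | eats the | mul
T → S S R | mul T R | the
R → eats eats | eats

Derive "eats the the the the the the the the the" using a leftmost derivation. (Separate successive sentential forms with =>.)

S => S T the => S T the T the => S T the T the T the => S T the T the T the T the => eats the T the T the T the T the => eats the the the T the T the T the => eats the the the the the T the T the => eats the the the the the the the T the => eats the the the the the the the the the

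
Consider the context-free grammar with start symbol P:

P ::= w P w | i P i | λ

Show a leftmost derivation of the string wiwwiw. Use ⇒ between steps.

P ⇒ wPw ⇒ wiPiw ⇒ wiwPwiw ⇒ wiwwiw

P ⇒ wPw   [P ::= w P w]
wPw ⇒ wiPiw   [P ::= i P i]
wiPiw ⇒ wiwPwiw   [P ::= w P w]
wiwPwiw ⇒ wiwwiw   [P ::= λ]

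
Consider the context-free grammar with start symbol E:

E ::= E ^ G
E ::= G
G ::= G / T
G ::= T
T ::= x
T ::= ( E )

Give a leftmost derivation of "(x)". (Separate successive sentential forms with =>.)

E => G => T => (E) => (G) => (T) => (x)

E => G   [E ::= G]
G => T   [G ::= T]
T => (E)   [T ::= ( E )]
(E) => (G)   [E ::= G]
(G) => (T)   [G ::= T]
(T) => (x)   [T ::= x]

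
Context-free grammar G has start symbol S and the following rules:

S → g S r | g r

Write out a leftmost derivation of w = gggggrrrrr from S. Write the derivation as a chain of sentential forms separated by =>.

S => gSr   [S → g S r]
gSr => ggSrr   [S → g S r]
ggSrr => gggSrrr   [S → g S r]
gggSrrr => ggggSrrrr   [S → g S r]
ggggSrrrr => gggggrrrrr   [S → g r]

S=>gSr=>ggSrr=>gggSrrr=>ggggSrrrr=>gggggrrrrr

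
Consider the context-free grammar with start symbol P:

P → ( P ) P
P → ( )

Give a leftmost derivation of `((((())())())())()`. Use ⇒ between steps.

P ⇒ (P)P   [P → ( P ) P]
(P)P ⇒ ((P)P)P   [P → ( P ) P]
((P)P)P ⇒ (((P)P)P)P   [P → ( P ) P]
(((P)P)P)P ⇒ ((((P)P)P)P)P   [P → ( P ) P]
((((P)P)P)P)P ⇒ ((((())P)P)P)P   [P → ( )]
((((())P)P)P)P ⇒ ((((())())P)P)P   [P → ( )]
((((())())P)P)P ⇒ ((((())())())P)P   [P → ( )]
((((())())())P)P ⇒ ((((())())())())P   [P → ( )]
((((())())())())P ⇒ ((((())())())())()   [P → ( )]

P⇒(P)P⇒((P)P)P⇒(((P)P)P)P⇒((((P)P)P)P)P⇒((((())P)P)P)P⇒((((())())P)P)P⇒((((())())())P)P⇒((((())())())())P⇒((((())())())())()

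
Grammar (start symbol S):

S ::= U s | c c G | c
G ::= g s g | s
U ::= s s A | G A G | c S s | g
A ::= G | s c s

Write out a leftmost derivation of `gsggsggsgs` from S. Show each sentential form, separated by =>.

S => Us => GAGs => gsgAGs => gsgGGs => gsggsgGs => gsggsggsgs

S => Us   [S ::= U s]
Us => GAGs   [U ::= G A G]
GAGs => gsgAGs   [G ::= g s g]
gsgAGs => gsgGGs   [A ::= G]
gsgGGs => gsggsgGs   [G ::= g s g]
gsggsgGs => gsggsggsgs   [G ::= g s g]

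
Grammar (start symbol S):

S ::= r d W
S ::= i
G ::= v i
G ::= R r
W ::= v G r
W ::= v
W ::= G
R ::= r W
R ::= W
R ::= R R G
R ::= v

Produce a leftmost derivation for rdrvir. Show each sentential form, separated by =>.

S => rdW => rdG => rdRr => rdrWr => rdrGr => rdrvir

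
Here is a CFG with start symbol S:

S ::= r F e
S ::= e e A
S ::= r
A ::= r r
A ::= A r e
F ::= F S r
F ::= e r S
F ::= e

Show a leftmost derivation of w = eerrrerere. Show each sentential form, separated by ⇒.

S ⇒ eeA   [S ::= e e A]
eeA ⇒ eeAre   [A ::= A r e]
eeAre ⇒ eeArere   [A ::= A r e]
eeArere ⇒ eeArerere   [A ::= A r e]
eeArerere ⇒ eerrrerere   [A ::= r r]

S ⇒ eeA ⇒ eeAre ⇒ eeArere ⇒ eeArerere ⇒ eerrrerere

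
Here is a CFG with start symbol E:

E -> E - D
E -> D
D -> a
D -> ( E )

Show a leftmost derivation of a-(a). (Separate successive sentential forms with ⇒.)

E ⇒ E-D   [E -> E - D]
E-D ⇒ D-D   [E -> D]
D-D ⇒ a-D   [D -> a]
a-D ⇒ a-(E)   [D -> ( E )]
a-(E) ⇒ a-(D)   [E -> D]
a-(D) ⇒ a-(a)   [D -> a]

E⇒E-D⇒D-D⇒a-D⇒a-(E)⇒a-(D)⇒a-(a)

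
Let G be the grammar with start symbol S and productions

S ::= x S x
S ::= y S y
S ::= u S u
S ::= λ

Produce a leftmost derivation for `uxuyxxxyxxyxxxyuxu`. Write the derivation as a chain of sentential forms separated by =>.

S => uSu => uxSxu => uxuSuxu => uxuySyuxu => uxuyxSxyuxu => uxuyxxSxxyuxu => uxuyxxxSxxxyuxu => uxuyxxxySyxxxyuxu => uxuyxxxyxSxyxxxyuxu => uxuyxxxyxxyxxxyuxu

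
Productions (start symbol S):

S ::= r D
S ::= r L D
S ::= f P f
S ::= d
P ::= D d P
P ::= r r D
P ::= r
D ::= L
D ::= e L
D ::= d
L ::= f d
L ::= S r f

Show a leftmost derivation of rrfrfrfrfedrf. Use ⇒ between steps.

S ⇒ rLD ⇒ rSrfD ⇒ rrDrfD ⇒ rrLrfD ⇒ rrSrfrfD ⇒ rrfPfrfrfD ⇒ rrfrfrfrfD ⇒ rrfrfrfrfeL ⇒ rrfrfrfrfeSrf ⇒ rrfrfrfrfedrf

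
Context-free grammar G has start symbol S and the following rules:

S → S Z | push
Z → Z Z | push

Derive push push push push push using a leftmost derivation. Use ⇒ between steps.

S ⇒ S Z ⇒ S Z Z ⇒ S Z Z Z ⇒ S Z Z Z Z ⇒ push Z Z Z Z ⇒ push push Z Z Z ⇒ push push push Z Z ⇒ push push push push Z ⇒ push push push push push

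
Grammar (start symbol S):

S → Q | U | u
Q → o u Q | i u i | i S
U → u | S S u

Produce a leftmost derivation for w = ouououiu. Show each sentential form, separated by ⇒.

S ⇒ Q   [S → Q]
Q ⇒ ouQ   [Q → o u Q]
ouQ ⇒ ououQ   [Q → o u Q]
ououQ ⇒ ouououQ   [Q → o u Q]
ouououQ ⇒ ouououiS   [Q → i S]
ouououiS ⇒ ouououiu   [S → u]

S ⇒ Q ⇒ ouQ ⇒ ououQ ⇒ ouououQ ⇒ ouououiS ⇒ ouououiu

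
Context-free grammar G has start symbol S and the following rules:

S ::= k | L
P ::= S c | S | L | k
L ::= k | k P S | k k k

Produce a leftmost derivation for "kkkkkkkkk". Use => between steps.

S => L => kPS => kSS => kLS => kkPSS => kkSSS => kkLSS => kkkPSSS => kkkLSSS => kkkkkkSSS => kkkkkkkSS => kkkkkkkkS => kkkkkkkkk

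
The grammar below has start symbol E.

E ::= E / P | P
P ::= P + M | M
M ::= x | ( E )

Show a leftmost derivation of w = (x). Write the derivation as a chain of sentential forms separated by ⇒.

E ⇒ P   [E ::= P]
P ⇒ M   [P ::= M]
M ⇒ (E)   [M ::= ( E )]
(E) ⇒ (P)   [E ::= P]
(P) ⇒ (M)   [P ::= M]
(M) ⇒ (x)   [M ::= x]

E⇒P⇒M⇒(E)⇒(P)⇒(M)⇒(x)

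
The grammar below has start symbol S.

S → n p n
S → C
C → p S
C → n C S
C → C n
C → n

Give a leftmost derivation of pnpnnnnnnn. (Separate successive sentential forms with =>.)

S=>C=>Cn=>Cnn=>Cnnn=>Cnnnn=>Cnnnnn=>Cnnnnnn=>pSnnnnnn=>pnpnnnnnnn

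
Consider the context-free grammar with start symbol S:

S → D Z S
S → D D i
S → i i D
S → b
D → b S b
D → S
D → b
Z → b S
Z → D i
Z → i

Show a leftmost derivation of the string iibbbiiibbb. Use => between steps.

S => iiD => iiS => iiDZS => iibSbZS => iibbbZS => iibbbiS => iibbbiiiD => iibbbiiibSb => iibbbiiibbb

S => iiD   [S → i i D]
iiD => iiS   [D → S]
iiS => iiDZS   [S → D Z S]
iiDZS => iibSbZS   [D → b S b]
iibSbZS => iibbbZS   [S → b]
iibbbZS => iibbbiS   [Z → i]
iibbbiS => iibbbiiiD   [S → i i D]
iibbbiiiD => iibbbiiibSb   [D → b S b]
iibbbiiibSb => iibbbiiibbb   [S → b]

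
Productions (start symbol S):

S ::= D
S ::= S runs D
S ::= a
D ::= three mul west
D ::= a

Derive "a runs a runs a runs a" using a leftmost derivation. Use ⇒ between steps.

S ⇒ S runs D ⇒ S runs D runs D ⇒ S runs D runs D runs D ⇒ a runs D runs D runs D ⇒ a runs a runs D runs D ⇒ a runs a runs a runs D ⇒ a runs a runs a runs a

S ⇒ S runs D   [S ::= S runs D]
S runs D ⇒ S runs D runs D   [S ::= S runs D]
S runs D runs D ⇒ S runs D runs D runs D   [S ::= S runs D]
S runs D runs D runs D ⇒ a runs D runs D runs D   [S ::= a]
a runs D runs D runs D ⇒ a runs a runs D runs D   [D ::= a]
a runs a runs D runs D ⇒ a runs a runs a runs D   [D ::= a]
a runs a runs a runs D ⇒ a runs a runs a runs a   [D ::= a]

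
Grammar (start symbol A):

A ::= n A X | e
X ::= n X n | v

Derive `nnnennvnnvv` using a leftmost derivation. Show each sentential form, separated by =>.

A => nAX => nnAXX => nnnAXXX => nnneXXX => nnnenXnXX => nnnennXnnXX => nnnennvnnXX => nnnennvnnvX => nnnennvnnvv

A => nAX   [A ::= n A X]
nAX => nnAXX   [A ::= n A X]
nnAXX => nnnAXXX   [A ::= n A X]
nnnAXXX => nnneXXX   [A ::= e]
nnneXXX => nnnenXnXX   [X ::= n X n]
nnnenXnXX => nnnennXnnXX   [X ::= n X n]
nnnennXnnXX => nnnennvnnXX   [X ::= v]
nnnennvnnXX => nnnennvnnvX   [X ::= v]
nnnennvnnvX => nnnennvnnvv   [X ::= v]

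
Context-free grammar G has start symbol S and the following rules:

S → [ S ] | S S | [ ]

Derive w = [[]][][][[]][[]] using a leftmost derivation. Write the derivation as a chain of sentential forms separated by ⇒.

S ⇒ SS ⇒ [S]S ⇒ [[]]S ⇒ [[]]SS ⇒ [[]]SSS ⇒ [[]]SSSS ⇒ [[]][]SSS ⇒ [[]][][]SS ⇒ [[]][][][S]S ⇒ [[]][][][[]]S ⇒ [[]][][][[]][S] ⇒ [[]][][][[]][[]]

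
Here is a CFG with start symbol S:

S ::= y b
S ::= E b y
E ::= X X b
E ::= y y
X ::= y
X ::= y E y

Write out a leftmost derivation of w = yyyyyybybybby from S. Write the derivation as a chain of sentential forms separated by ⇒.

S ⇒ Eby   [S ::= E b y]
Eby ⇒ XXbby   [E ::= X X b]
XXbby ⇒ yXbby   [X ::= y]
yXbby ⇒ yyEybby   [X ::= y E y]
yyEybby ⇒ yyXXbybby   [E ::= X X b]
yyXXbybby ⇒ yyyXbybby   [X ::= y]
yyyXbybby ⇒ yyyyEybybby   [X ::= y E y]
yyyyEybybby ⇒ yyyyXXbybybby   [E ::= X X b]
yyyyXXbybybby ⇒ yyyyyXbybybby   [X ::= y]
yyyyyXbybybby ⇒ yyyyyybybybby   [X ::= y]

S ⇒ Eby ⇒ XXbby ⇒ yXbby ⇒ yyEybby ⇒ yyXXbybby ⇒ yyyXbybby ⇒ yyyyEybybby ⇒ yyyyXXbybybby ⇒ yyyyyXbybybby ⇒ yyyyyybybybby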